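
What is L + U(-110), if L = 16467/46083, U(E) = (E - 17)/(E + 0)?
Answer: 2554637/1689710 ≈ 1.5119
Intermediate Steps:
U(E) = (-17 + E)/E
L = 5489/15361 (L = 16467*(1/46083) = 5489/15361 ≈ 0.35733)
L + U(-110) = 5489/15361 + (-17 - 110)/(-110) = 5489/15361 - 1/110*(-127) = 5489/15361 + 127/110 = 2554637/1689710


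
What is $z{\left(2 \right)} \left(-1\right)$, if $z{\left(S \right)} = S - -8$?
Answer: $-10$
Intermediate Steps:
$z{\left(S \right)} = 8 + S$ ($z{\left(S \right)} = S + 8 = 8 + S$)
$z{\left(2 \right)} \left(-1\right) = \left(8 + 2\right) \left(-1\right) = 10 \left(-1\right) = -10$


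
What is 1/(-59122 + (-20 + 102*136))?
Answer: -1/45270 ≈ -2.2090e-5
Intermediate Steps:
1/(-59122 + (-20 + 102*136)) = 1/(-59122 + (-20 + 13872)) = 1/(-59122 + 13852) = 1/(-45270) = -1/45270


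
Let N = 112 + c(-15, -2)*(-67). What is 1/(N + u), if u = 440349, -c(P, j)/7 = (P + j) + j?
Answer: 1/431550 ≈ 2.3172e-6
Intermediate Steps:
c(P, j) = -14*j - 7*P (c(P, j) = -7*((P + j) + j) = -7*(P + 2*j) = -14*j - 7*P)
N = -8799 (N = 112 + (-14*(-2) - 7*(-15))*(-67) = 112 + (28 + 105)*(-67) = 112 + 133*(-67) = 112 - 8911 = -8799)
1/(N + u) = 1/(-8799 + 440349) = 1/431550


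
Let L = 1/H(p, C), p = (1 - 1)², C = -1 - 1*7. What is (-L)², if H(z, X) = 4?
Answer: 1/16 ≈ 0.062500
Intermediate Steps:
C = -8 (C = -1 - 7 = -8)
p = 0 (p = 0² = 0)
L = ¼ (L = 1/4 = ¼ ≈ 0.25000)
(-L)² = (-1*¼)² = (-¼)² = 1/16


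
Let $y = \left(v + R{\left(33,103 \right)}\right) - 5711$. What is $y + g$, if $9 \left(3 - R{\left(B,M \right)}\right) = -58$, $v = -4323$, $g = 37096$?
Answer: $\frac{243643}{9} \approx 27071.0$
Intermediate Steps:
$R{\left(B,M \right)} = \frac{85}{9}$ ($R{\left(B,M \right)} = 3 - - \frac{58}{9} = 3 + \frac{58}{9} = \frac{85}{9}$)
$y = - \frac{90221}{9}$ ($y = \left(-4323 + \frac{85}{9}\right) - 5711 = - \frac{38822}{9} - 5711 = - \frac{90221}{9} \approx -10025.0$)
$y + g = - \frac{90221}{9} + 37096 = \frac{243643}{9}$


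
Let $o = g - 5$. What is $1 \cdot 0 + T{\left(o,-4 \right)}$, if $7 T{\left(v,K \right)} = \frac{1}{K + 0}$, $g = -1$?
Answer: $- \frac{1}{28} \approx -0.035714$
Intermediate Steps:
$o = -6$ ($o = -1 - 5 = -6$)
$T{\left(v,K \right)} = \frac{1}{7 K}$ ($T{\left(v,K \right)} = \frac{1}{7 \left(K + 0\right)} = \frac{1}{7 K}$)
$1 \cdot 0 + T{\left(o,-4 \right)} = 1 \cdot 0 + \frac{1}{7 \left(-4\right)} = 0 + \frac{1}{7} \left(- \frac{1}{4}\right) = 0 - \frac{1}{28} = - \frac{1}{28}$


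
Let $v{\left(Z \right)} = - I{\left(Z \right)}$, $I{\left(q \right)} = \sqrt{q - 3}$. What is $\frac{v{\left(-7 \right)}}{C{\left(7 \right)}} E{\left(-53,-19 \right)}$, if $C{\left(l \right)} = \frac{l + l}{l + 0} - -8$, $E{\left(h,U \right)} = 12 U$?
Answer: $\frac{114 i \sqrt{10}}{5} \approx 72.1 i$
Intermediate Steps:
$I{\left(q \right)} = \sqrt{-3 + q}$
$C{\left(l \right)} = 10$ ($C{\left(l \right)} = \frac{2 l}{l} + 8 = 2 + 8 = 10$)
$v{\left(Z \right)} = - \sqrt{-3 + Z}$
$\frac{v{\left(-7 \right)}}{C{\left(7 \right)}} E{\left(-53,-19 \right)} = \frac{\left(-1\right) \sqrt{-3 - 7}}{10} \cdot 12 \left(-19\right) = - \sqrt{-10} \cdot \frac{1}{10} \left(-228\right) = - i \sqrt{10} \cdot \frac{1}{10} \left(-228\right) = - \frac{i \sqrt{10}}{10} \left(-228\right) = \frac{114 i \sqrt{10}}{5}$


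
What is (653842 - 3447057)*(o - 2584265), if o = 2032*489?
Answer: 4442935263655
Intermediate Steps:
o = 993648
(653842 - 3447057)*(o - 2584265) = (653842 - 3447057)*(993648 - 2584265) = -2793215*(-1590617) = 4442935263655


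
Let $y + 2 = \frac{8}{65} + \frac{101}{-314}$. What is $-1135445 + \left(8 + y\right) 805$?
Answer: $- \frac{4615822963}{4082} \approx -1.1308 \cdot 10^{6}$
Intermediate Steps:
$y = - \frac{44873}{20410}$ ($y = -2 + \left(\frac{8}{65} + \frac{101}{-314}\right) = -2 + \left(8 \cdot \frac{1}{65} + 101 \left(- \frac{1}{314}\right)\right) = -2 + \left(\frac{8}{65} - \frac{101}{314}\right) = -2 - \frac{4053}{20410} = - \frac{44873}{20410} \approx -2.1986$)
$-1135445 + \left(8 + y\right) 805 = -1135445 + \left(8 - \frac{44873}{20410}\right) 805 = -1135445 + \frac{118407}{20410} \cdot 805 = -1135445 + \frac{19063527}{4082} = - \frac{4615822963}{4082}$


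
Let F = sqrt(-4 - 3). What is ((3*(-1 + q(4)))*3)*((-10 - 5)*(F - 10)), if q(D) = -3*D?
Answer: -17550 + 1755*I*sqrt(7) ≈ -17550.0 + 4643.3*I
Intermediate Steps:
F = I*sqrt(7) (F = sqrt(-7) = I*sqrt(7) ≈ 2.6458*I)
((3*(-1 + q(4)))*3)*((-10 - 5)*(F - 10)) = ((3*(-1 - 3*4))*3)*((-10 - 5)*(I*sqrt(7) - 10)) = ((3*(-1 - 12))*3)*(-15*(-10 + I*sqrt(7))) = ((3*(-13))*3)*(150 - 15*I*sqrt(7)) = (-39*3)*(150 - 15*I*sqrt(7)) = -117*(150 - 15*I*sqrt(7)) = -17550 + 1755*I*sqrt(7)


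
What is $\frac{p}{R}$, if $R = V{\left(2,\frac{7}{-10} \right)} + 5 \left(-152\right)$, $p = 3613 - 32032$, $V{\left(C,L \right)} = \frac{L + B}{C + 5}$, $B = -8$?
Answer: $\frac{1989330}{53287} \approx 37.332$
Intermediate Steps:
$V{\left(C,L \right)} = \frac{-8 + L}{5 + C}$ ($V{\left(C,L \right)} = \frac{L - 8}{C + 5} = \frac{-8 + L}{5 + C}$)
$p = -28419$
$R = - \frac{53287}{70}$ ($R = \frac{-8 + \frac{7}{-10}}{5 + 2} + 5 \left(-152\right) = \frac{-8 + 7 \left(- \frac{1}{10}\right)}{7} - 760 = \frac{-8 - \frac{7}{10}}{7} - 760 = \frac{1}{7} \left(- \frac{87}{10}\right) - 760 = - \frac{87}{70} - 760 = - \frac{53287}{70} \approx -761.24$)
$\frac{p}{R} = - \frac{28419}{- \frac{53287}{70}} = \left(-28419\right) \left(- \frac{70}{53287}\right) = \frac{1989330}{53287}$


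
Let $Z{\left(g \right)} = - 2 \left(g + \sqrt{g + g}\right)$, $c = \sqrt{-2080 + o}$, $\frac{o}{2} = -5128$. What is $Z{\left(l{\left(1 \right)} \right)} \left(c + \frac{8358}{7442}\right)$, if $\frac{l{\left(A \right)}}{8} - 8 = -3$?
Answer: $- \frac{8 \left(10 + \sqrt{5}\right) \left(4179 + 14884 i \sqrt{771}\right)}{3721} \approx -109.94 - 10872.0 i$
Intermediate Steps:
$o = -10256$ ($o = 2 \left(-5128\right) = -10256$)
$l{\left(A \right)} = 40$ ($l{\left(A \right)} = 64 + 8 \left(-3\right) = 64 - 24 = 40$)
$c = 4 i \sqrt{771}$ ($c = \sqrt{-2080 - 10256} = \sqrt{-12336} = 4 i \sqrt{771} \approx 111.07 i$)
$Z{\left(g \right)} = - 2 g - 2 \sqrt{2} \sqrt{g}$ ($Z{\left(g \right)} = - 2 \left(g + \sqrt{2 g}\right) = - 2 \left(g + \sqrt{2} \sqrt{g}\right) = - 2 g - 2 \sqrt{2} \sqrt{g}$)
$Z{\left(l{\left(1 \right)} \right)} \left(c + \frac{8358}{7442}\right) = \left(\left(-2\right) 40 - 2 \sqrt{2} \sqrt{40}\right) \left(4 i \sqrt{771} + \frac{8358}{7442}\right) = \left(-80 - 2 \sqrt{2} \cdot 2 \sqrt{10}\right) \left(4 i \sqrt{771} + 8358 \cdot \frac{1}{7442}\right) = \left(-80 - 8 \sqrt{5}\right) \left(4 i \sqrt{771} + \frac{4179}{3721}\right) = \left(-80 - 8 \sqrt{5}\right) \left(\frac{4179}{3721} + 4 i \sqrt{771}\right)$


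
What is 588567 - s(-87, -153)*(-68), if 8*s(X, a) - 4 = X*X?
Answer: 1305875/2 ≈ 6.5294e+5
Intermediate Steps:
s(X, a) = ½ + X²/8 (s(X, a) = ½ + (X*X)/8 = ½ + X²/8)
588567 - s(-87, -153)*(-68) = 588567 - (½ + (⅛)*(-87)²)*(-68) = 588567 - (½ + (⅛)*7569)*(-68) = 588567 - (½ + 7569/8)*(-68) = 588567 - 7573*(-68)/8 = 588567 - 1*(-128741/2) = 588567 + 128741/2 = 1305875/2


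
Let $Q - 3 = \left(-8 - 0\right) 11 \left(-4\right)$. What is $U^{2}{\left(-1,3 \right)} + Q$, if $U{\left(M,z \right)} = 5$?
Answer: $380$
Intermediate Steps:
$Q = 355$ ($Q = 3 + \left(-8 - 0\right) 11 \left(-4\right) = 3 + \left(-8 + 0\right) 11 \left(-4\right) = 3 + \left(-8\right) 11 \left(-4\right) = 3 - -352 = 3 + 352 = 355$)
$U^{2}{\left(-1,3 \right)} + Q = 5^{2} + 355 = 25 + 355 = 380$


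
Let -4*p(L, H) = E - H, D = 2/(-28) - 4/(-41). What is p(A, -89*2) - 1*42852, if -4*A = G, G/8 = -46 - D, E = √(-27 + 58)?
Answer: -85793/2 - √31/4 ≈ -42898.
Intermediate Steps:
E = √31 ≈ 5.5678
D = 15/574 (D = 2*(-1/28) - 4*(-1/41) = -1/14 + 4/41 = 15/574 ≈ 0.026132)
G = -105676/287 (G = 8*(-46 - 1*15/574) = 8*(-46 - 15/574) = 8*(-26419/574) = -105676/287 ≈ -368.21)
A = 26419/287 (A = -¼*(-105676/287) = 26419/287 ≈ 92.052)
p(L, H) = -√31/4 + H/4 (p(L, H) = -(√31 - H)/4 = -√31/4 + H/4)
p(A, -89*2) - 1*42852 = (-√31/4 + (-89*2)/4) - 1*42852 = (-√31/4 + (¼)*(-178)) - 42852 = (-√31/4 - 89/2) - 42852 = (-89/2 - √31/4) - 42852 = -85793/2 - √31/4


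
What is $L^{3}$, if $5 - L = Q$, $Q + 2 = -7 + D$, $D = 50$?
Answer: $-46656$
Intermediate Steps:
$Q = 41$ ($Q = -2 + \left(-7 + 50\right) = -2 + 43 = 41$)
$L = -36$ ($L = 5 - 41 = -36$)
$L^{3} = \left(-36\right)^{3} = -46656$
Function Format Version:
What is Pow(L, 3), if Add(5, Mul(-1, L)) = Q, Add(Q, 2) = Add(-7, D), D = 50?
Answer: -46656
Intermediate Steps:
Q = 41 (Q = Add(-2, Add(-7, 50)) = Add(-2, 43) = 41)
L = -36 (L = Add(5, Mul(-1, 41)) = Add(5, -41) = -36)
Pow(L, 3) = Pow(-36, 3) = -46656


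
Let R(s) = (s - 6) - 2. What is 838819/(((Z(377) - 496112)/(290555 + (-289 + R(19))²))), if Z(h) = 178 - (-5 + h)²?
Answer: -308550342141/634318 ≈ -4.8643e+5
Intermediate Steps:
R(s) = -8 + s (R(s) = (-6 + s) - 2 = -8 + s)
838819/(((Z(377) - 496112)/(290555 + (-289 + R(19))²))) = 838819/((((178 - (-5 + 377)²) - 496112)/(290555 + (-289 + (-8 + 19))²))) = 838819/((((178 - 1*372²) - 496112)/(290555 + (-289 + 11)²))) = 838819/((((178 - 1*138384) - 496112)/(290555 + (-278)²))) = 838819/((((178 - 138384) - 496112)/(290555 + 77284))) = 838819/(((-138206 - 496112)/367839)) = 838819/((-634318*1/367839)) = 838819/(-634318/367839) = 838819*(-367839/634318) = -308550342141/634318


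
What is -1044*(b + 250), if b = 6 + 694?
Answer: -991800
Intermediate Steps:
b = 700
-1044*(b + 250) = -1044*(700 + 250) = -1044*950 = -991800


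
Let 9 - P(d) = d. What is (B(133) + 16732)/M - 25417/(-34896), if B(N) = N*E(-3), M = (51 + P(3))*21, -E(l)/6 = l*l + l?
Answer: 149073991/13923504 ≈ 10.707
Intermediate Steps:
P(d) = 9 - d
E(l) = -6*l - 6*l**2 (E(l) = -6*(l*l + l) = -6*(l**2 + l) = -6*(l + l**2) = -6*l - 6*l**2)
M = 1197 (M = (51 + (9 - 1*3))*21 = (51 + (9 - 3))*21 = (51 + 6)*21 = 57*21 = 1197)
B(N) = -36*N (B(N) = N*(-6*(-3)*(1 - 3)) = N*(-6*(-3)*(-2)) = N*(-36) = -36*N)
(B(133) + 16732)/M - 25417/(-34896) = (-36*133 + 16732)/1197 - 25417/(-34896) = (-4788 + 16732)*(1/1197) - 25417*(-1/34896) = 11944*(1/1197) + 25417/34896 = 11944/1197 + 25417/34896 = 149073991/13923504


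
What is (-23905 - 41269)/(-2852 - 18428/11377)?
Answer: 370742299/16232816 ≈ 22.839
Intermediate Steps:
(-23905 - 41269)/(-2852 - 18428/11377) = -65174/(-2852 - 18428*1/11377) = -65174/(-2852 - 18428/11377) = -65174/(-32465632/11377) = -65174*(-11377/32465632) = 370742299/16232816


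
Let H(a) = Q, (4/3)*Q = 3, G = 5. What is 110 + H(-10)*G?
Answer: 485/4 ≈ 121.25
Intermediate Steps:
Q = 9/4 (Q = (3/4)*3 = 9/4 ≈ 2.2500)
H(a) = 9/4
110 + H(-10)*G = 110 + (9/4)*5 = 110 + 45/4 = 485/4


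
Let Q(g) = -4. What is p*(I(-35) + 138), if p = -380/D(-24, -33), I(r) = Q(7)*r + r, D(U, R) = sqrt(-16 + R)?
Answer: 92340*I/7 ≈ 13191.0*I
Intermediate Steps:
I(r) = -3*r (I(r) = -4*r + r = -3*r)
p = 380*I/7 (p = -380/sqrt(-16 - 33) = -380*(-I/7) = -(-380)*I/7 = 380*I/7 ≈ 54.286*I)
p*(I(-35) + 138) = (380*I/7)*(-3*(-35) + 138) = (380*I/7)*(105 + 138) = (380*I/7)*243 = 92340*I/7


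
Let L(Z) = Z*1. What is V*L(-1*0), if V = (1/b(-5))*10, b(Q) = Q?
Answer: 0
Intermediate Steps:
L(Z) = Z
V = -2 (V = (1/(-5))*10 = (1*(-⅕))*10 = -⅕*10 = -2)
V*L(-1*0) = -(-2)*0 = -2*0 = 0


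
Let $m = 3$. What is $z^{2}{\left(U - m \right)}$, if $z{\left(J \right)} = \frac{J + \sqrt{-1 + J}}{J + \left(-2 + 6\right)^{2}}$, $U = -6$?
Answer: $\frac{\left(9 - i \sqrt{10}\right)^{2}}{49} \approx 1.449 - 1.1617 i$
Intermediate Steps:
$z{\left(J \right)} = \frac{J + \sqrt{-1 + J}}{16 + J}$ ($z{\left(J \right)} = \frac{J + \sqrt{-1 + J}}{J + 4^{2}} = \frac{J + \sqrt{-1 + J}}{J + 16} = \frac{J + \sqrt{-1 + J}}{16 + J}$)
$z^{2}{\left(U - m \right)} = \left(\frac{\left(-6 - 3\right) + \sqrt{-1 - 9}}{16 - 9}\right)^{2} = \left(\frac{-9 + \sqrt{-1 - 9}}{16 - 9}\right)^{2} = \left(\frac{-9 + \sqrt{-10}}{7}\right)^{2} = \left(\frac{-9 + i \sqrt{10}}{7}\right)^{2} = \left(- \frac{9}{7} + \frac{i \sqrt{10}}{7}\right)^{2}$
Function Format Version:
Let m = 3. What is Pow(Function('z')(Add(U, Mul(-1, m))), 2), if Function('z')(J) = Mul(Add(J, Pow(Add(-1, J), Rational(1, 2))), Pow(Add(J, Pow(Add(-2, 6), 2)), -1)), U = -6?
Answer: Mul(Rational(1, 49), Pow(Add(9, Mul(-1, I, Pow(10, Rational(1, 2)))), 2)) ≈ Add(1.4490, Mul(-1.1617, I))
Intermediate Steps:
Function('z')(J) = Mul(Pow(Add(16, J), -1), Add(J, Pow(Add(-1, J), Rational(1, 2)))) (Function('z')(J) = Mul(Add(J, Pow(Add(-1, J), Rational(1, 2))), Pow(Add(J, Pow(4, 2)), -1)) = Mul(Add(J, Pow(Add(-1, J), Rational(1, 2))), Pow(Add(J, 16), -1)) = Mul(Add(J, Pow(Add(-1, J), Rational(1, 2))), Pow(Add(16, J), -1)) = Mul(Pow(Add(16, J), -1), Add(J, Pow(Add(-1, J), Rational(1, 2)))))
Pow(Function('z')(Add(U, Mul(-1, m))), 2) = Pow(Mul(Pow(Add(16, Add(-6, Mul(-1, 3))), -1), Add(Add(-6, Mul(-1, 3)), Pow(Add(-1, Add(-6, Mul(-1, 3))), Rational(1, 2)))), 2) = Pow(Mul(Pow(Add(16, Add(-6, -3)), -1), Add(Add(-6, -3), Pow(Add(-1, Add(-6, -3)), Rational(1, 2)))), 2) = Pow(Mul(Pow(Add(16, -9), -1), Add(-9, Pow(Add(-1, -9), Rational(1, 2)))), 2) = Pow(Mul(Pow(7, -1), Add(-9, Pow(-10, Rational(1, 2)))), 2) = Pow(Mul(Rational(1, 7), Add(-9, Mul(I, Pow(10, Rational(1, 2))))), 2) = Pow(Add(Rational(-9, 7), Mul(Rational(1, 7), I, Pow(10, Rational(1, 2)))), 2)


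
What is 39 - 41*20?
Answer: -781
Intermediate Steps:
39 - 41*20 = 39 - 820 = -781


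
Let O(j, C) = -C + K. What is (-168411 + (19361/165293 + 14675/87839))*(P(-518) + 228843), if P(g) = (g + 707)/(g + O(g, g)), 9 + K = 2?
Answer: -559497249654832098288/14519171827 ≈ -3.8535e+10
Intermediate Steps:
K = -7 (K = -9 + 2 = -7)
O(j, C) = -7 - C (O(j, C) = -C - 7 = -7 - C)
P(g) = -101 - g/7 (P(g) = (g + 707)/(g + (-7 - g)) = (707 + g)/(-7) = (707 + g)*(-⅐) = -101 - g/7)
(-168411 + (19361/165293 + 14675/87839))*(P(-518) + 228843) = (-168411 + (19361/165293 + 14675/87839))*((-101 - ⅐*(-518)) + 228843) = (-168411 + (19361*(1/165293) + 14675*(1/87839)))*((-101 + 74) + 228843) = (-168411 + (19361/165293 + 14675/87839))*(-27 + 228843) = (-168411 + 4126325654/14519171827)*228816 = -2445184120231243/14519171827*228816 = -559497249654832098288/14519171827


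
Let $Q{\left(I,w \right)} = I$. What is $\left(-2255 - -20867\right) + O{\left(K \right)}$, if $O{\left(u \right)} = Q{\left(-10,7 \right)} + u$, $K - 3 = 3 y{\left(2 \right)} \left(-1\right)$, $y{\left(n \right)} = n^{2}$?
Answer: $18593$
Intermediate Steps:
$K = -9$ ($K = 3 + 3 \cdot 2^{2} \left(-1\right) = 3 + 3 \cdot 4 \left(-1\right) = 3 + 12 \left(-1\right) = 3 - 12 = -9$)
$O{\left(u \right)} = -10 + u$
$\left(-2255 - -20867\right) + O{\left(K \right)} = \left(-2255 - -20867\right) - 19 = \left(-2255 + 20867\right) - 19 = 18612 - 19 = 18593$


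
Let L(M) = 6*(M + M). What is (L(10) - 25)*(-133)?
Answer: -12635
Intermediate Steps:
L(M) = 12*M (L(M) = 6*(2*M) = 12*M)
(L(10) - 25)*(-133) = (12*10 - 25)*(-133) = (120 - 25)*(-133) = 95*(-133) = -12635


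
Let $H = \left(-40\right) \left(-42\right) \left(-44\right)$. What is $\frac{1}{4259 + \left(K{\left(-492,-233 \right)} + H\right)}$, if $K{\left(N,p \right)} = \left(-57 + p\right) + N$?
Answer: $- \frac{1}{70443} \approx -1.4196 \cdot 10^{-5}$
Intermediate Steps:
$K{\left(N,p \right)} = -57 + N + p$
$H = -73920$ ($H = 1680 \left(-44\right) = -73920$)
$\frac{1}{4259 + \left(K{\left(-492,-233 \right)} + H\right)} = \frac{1}{4259 - 74702} = \frac{1}{-70443} = - \frac{1}{70443}$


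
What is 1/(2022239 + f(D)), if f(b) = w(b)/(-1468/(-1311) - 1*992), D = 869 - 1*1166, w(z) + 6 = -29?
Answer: 1299044/2626977485401 ≈ 4.9450e-7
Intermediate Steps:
w(z) = -35 (w(z) = -6 - 29 = -35)
D = -297 (D = 869 - 1166 = -297)
f(b) = 45885/1299044 (f(b) = -35/(-1468/(-1311) - 1*992) = -35/(-1468*(-1/1311) - 992) = -35/(1468/1311 - 992) = -35/(-1299044/1311) = -35*(-1311/1299044) = 45885/1299044)
1/(2022239 + f(D)) = 1/(2022239 + 45885/1299044) = 1/(2626977485401/1299044) = 1299044/2626977485401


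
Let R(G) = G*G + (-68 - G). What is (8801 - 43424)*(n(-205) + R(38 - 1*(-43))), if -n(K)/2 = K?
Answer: -236198106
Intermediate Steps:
n(K) = -2*K
R(G) = -68 + G² - G (R(G) = G² + (-68 - G) = -68 + G² - G)
(8801 - 43424)*(n(-205) + R(38 - 1*(-43))) = (8801 - 43424)*(-2*(-205) + (-68 + (38 - 1*(-43))² - (38 - 1*(-43)))) = -34623*(410 + (-68 + (38 + 43)² - (38 + 43))) = -34623*(410 + (-68 + 81² - 1*81)) = -34623*(410 + (-68 + 6561 - 81)) = -34623*(410 + 6412) = -34623*6822 = -236198106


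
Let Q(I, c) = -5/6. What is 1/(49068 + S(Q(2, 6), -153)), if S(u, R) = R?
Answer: 1/48915 ≈ 2.0444e-5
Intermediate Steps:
Q(I, c) = -⅚ (Q(I, c) = -5*⅙ = -⅚)
1/(49068 + S(Q(2, 6), -153)) = 1/(49068 - 153) = 1/48915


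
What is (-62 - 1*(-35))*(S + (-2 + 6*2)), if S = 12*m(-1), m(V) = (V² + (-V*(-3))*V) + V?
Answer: -1242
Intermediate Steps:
m(V) = V + 4*V² (m(V) = (V² + (3*V)*V) + V = (V² + 3*V²) + V = 4*V² + V = V + 4*V²)
S = 36 (S = 12*(-(1 + 4*(-1))) = 12*(-(1 - 4)) = 12*(-1*(-3)) = 12*3 = 36)
(-62 - 1*(-35))*(S + (-2 + 6*2)) = (-62 - 1*(-35))*(36 + (-2 + 6*2)) = (-62 + 35)*(36 + (-2 + 12)) = -27*(36 + 10) = -27*46 = -1242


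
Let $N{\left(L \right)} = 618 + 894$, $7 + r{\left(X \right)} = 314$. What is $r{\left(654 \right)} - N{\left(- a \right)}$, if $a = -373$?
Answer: $-1205$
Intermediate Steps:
$r{\left(X \right)} = 307$ ($r{\left(X \right)} = -7 + 314 = 307$)
$N{\left(L \right)} = 1512$
$r{\left(654 \right)} - N{\left(- a \right)} = 307 - 1512 = -1205$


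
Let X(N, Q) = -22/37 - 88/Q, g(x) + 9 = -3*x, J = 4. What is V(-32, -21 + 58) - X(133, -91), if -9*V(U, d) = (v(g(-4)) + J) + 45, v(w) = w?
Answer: -186370/30303 ≈ -6.1502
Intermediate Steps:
g(x) = -9 - 3*x
X(N, Q) = -22/37 - 88/Q (X(N, Q) = -22*1/37 - 88/Q = -22/37 - 88/Q)
V(U, d) = -52/9 (V(U, d) = -(((-9 - 3*(-4)) + 4) + 45)/9 = -(((-9 + 12) + 4) + 45)/9 = -((3 + 4) + 45)/9 = -(7 + 45)/9 = -⅑*52 = -52/9)
V(-32, -21 + 58) - X(133, -91) = -52/9 - (-22/37 - 88/(-91)) = -52/9 - (-22/37 - 88*(-1/91)) = -52/9 - (-22/37 + 88/91) = -52/9 - 1*1254/3367 = -52/9 - 1254/3367 = -186370/30303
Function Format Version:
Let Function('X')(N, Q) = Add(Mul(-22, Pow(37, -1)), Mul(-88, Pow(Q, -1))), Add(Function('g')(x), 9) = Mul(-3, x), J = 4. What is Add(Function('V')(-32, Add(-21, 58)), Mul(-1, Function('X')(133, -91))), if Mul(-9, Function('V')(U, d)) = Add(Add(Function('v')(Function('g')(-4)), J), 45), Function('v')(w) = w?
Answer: Rational(-186370, 30303) ≈ -6.1502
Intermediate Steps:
Function('g')(x) = Add(-9, Mul(-3, x))
Function('X')(N, Q) = Add(Rational(-22, 37), Mul(-88, Pow(Q, -1))) (Function('X')(N, Q) = Add(Mul(-22, Rational(1, 37)), Mul(-88, Pow(Q, -1))) = Add(Rational(-22, 37), Mul(-88, Pow(Q, -1))))
Function('V')(U, d) = Rational(-52, 9) (Function('V')(U, d) = Mul(Rational(-1, 9), Add(Add(Add(-9, Mul(-3, -4)), 4), 45)) = Mul(Rational(-1, 9), Add(Add(Add(-9, 12), 4), 45)) = Mul(Rational(-1, 9), Add(Add(3, 4), 45)) = Mul(Rational(-1, 9), Add(7, 45)) = Mul(Rational(-1, 9), 52) = Rational(-52, 9))
Add(Function('V')(-32, Add(-21, 58)), Mul(-1, Function('X')(133, -91))) = Add(Rational(-52, 9), Mul(-1, Add(Rational(-22, 37), Mul(-88, Pow(-91, -1))))) = Add(Rational(-52, 9), Mul(-1, Add(Rational(-22, 37), Mul(-88, Rational(-1, 91))))) = Add(Rational(-52, 9), Mul(-1, Add(Rational(-22, 37), Rational(88, 91)))) = Add(Rational(-52, 9), Mul(-1, Rational(1254, 3367))) = Add(Rational(-52, 9), Rational(-1254, 3367)) = Rational(-186370, 30303)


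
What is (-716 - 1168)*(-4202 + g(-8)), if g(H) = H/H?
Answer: 7914684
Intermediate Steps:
g(H) = 1
(-716 - 1168)*(-4202 + g(-8)) = (-716 - 1168)*(-4202 + 1) = -1884*(-4201) = 7914684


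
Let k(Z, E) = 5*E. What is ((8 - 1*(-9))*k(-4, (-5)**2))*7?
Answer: 14875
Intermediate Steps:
((8 - 1*(-9))*k(-4, (-5)**2))*7 = ((8 - 1*(-9))*(5*(-5)**2))*7 = ((8 + 9)*(5*25))*7 = (17*125)*7 = 2125*7 = 14875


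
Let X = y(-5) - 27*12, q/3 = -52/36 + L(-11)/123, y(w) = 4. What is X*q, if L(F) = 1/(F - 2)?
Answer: 2218240/1599 ≈ 1387.3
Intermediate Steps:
L(F) = 1/(-2 + F)
q = -6932/1599 (q = 3*(-52/36 + 1/(-2 - 11*123)) = 3*(-52*1/36 + (1/123)/(-13)) = 3*(-13/9 - 1/13*1/123) = 3*(-13/9 - 1/1599) = 3*(-6932/4797) = -6932/1599 ≈ -4.3352)
X = -320 (X = 4 - 27*12 = 4 - 324 = -320)
X*q = -320*(-6932/1599) = 2218240/1599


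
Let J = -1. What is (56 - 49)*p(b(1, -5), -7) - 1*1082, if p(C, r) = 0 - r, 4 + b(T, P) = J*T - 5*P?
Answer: -1033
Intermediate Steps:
b(T, P) = -4 - T - 5*P (b(T, P) = -4 + (-T - 5*P) = -4 - T - 5*P)
p(C, r) = -r
(56 - 49)*p(b(1, -5), -7) - 1*1082 = (56 - 49)*(-1*(-7)) - 1*1082 = 7*7 - 1082 = 49 - 1082 = -1033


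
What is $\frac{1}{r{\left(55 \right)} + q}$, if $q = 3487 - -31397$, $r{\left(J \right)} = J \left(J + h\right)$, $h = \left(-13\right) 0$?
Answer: $\frac{1}{37909} \approx 2.6379 \cdot 10^{-5}$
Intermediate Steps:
$h = 0$
$r{\left(J \right)} = J^{2}$ ($r{\left(J \right)} = J \left(J + 0\right) = J J = J^{2}$)
$q = 34884$ ($q = 3487 + 31397 = 34884$)
$\frac{1}{r{\left(55 \right)} + q} = \frac{1}{55^{2} + 34884} = \frac{1}{3025 + 34884} = \frac{1}{37909}$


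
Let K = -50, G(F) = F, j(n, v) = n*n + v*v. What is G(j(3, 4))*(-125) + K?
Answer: -3175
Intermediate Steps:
j(n, v) = n**2 + v**2
G(j(3, 4))*(-125) + K = (3**2 + 4**2)*(-125) - 50 = (9 + 16)*(-125) - 50 = 25*(-125) - 50 = -3125 - 50 = -3175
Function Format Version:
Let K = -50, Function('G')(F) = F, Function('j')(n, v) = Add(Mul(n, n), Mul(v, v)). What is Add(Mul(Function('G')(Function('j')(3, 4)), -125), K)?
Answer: -3175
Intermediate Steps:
Function('j')(n, v) = Add(Pow(n, 2), Pow(v, 2))
Add(Mul(Function('G')(Function('j')(3, 4)), -125), K) = Add(Mul(Add(Pow(3, 2), Pow(4, 2)), -125), -50) = Add(Mul(Add(9, 16), -125), -50) = Add(Mul(25, -125), -50) = Add(-3125, -50) = -3175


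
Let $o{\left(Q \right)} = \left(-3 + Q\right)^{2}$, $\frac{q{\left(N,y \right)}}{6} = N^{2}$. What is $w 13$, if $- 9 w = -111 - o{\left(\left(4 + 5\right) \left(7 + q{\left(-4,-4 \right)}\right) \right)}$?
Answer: $\frac{3700177}{3} \approx 1.2334 \cdot 10^{6}$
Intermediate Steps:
$q{\left(N,y \right)} = 6 N^{2}$
$w = \frac{284629}{3}$ ($w = - \frac{-111 - \left(-3 + \left(4 + 5\right) \left(7 + 6 \left(-4\right)^{2}\right)\right)^{2}}{9} = - \frac{-111 - \left(-3 + 9 \left(7 + 6 \cdot 16\right)\right)^{2}}{9} = - \frac{-111 - \left(-3 + 9 \left(7 + 96\right)\right)^{2}}{9} = - \frac{-111 - \left(-3 + 9 \cdot 103\right)^{2}}{9} = - \frac{-111 - \left(-3 + 927\right)^{2}}{9} = - \frac{-111 - 924^{2}}{9} = - \frac{-111 - 853776}{9} = \left(- \frac{1}{9}\right) \left(-853887\right) = \frac{284629}{3} \approx 94876.0$)
$w 13 = \frac{284629}{3} \cdot 13 = \frac{3700177}{3}$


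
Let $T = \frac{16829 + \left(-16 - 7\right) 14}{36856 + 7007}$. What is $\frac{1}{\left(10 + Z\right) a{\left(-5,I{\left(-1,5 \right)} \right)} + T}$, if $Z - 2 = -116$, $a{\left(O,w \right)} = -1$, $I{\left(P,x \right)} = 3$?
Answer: $\frac{43863}{4578259} \approx 0.0095807$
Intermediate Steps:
$Z = -114$ ($Z = 2 - 116 = -114$)
$T = \frac{16507}{43863}$ ($T = \frac{16829 - 322}{43863} = \left(16829 - 322\right) \frac{1}{43863} = 16507 \cdot \frac{1}{43863} = \frac{16507}{43863} \approx 0.37633$)
$\frac{1}{\left(10 + Z\right) a{\left(-5,I{\left(-1,5 \right)} \right)} + T} = \frac{1}{\left(10 - 114\right) \left(-1\right) + \frac{16507}{43863}} = \frac{1}{\left(-104\right) \left(-1\right) + \frac{16507}{43863}} = \frac{1}{104 + \frac{16507}{43863}} = \frac{1}{\frac{4578259}{43863}} = \frac{43863}{4578259}$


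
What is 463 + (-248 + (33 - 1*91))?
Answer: 157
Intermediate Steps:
463 + (-248 + (33 - 1*91)) = 463 + (-248 + (33 - 91)) = 463 + (-248 - 58) = 463 - 306 = 157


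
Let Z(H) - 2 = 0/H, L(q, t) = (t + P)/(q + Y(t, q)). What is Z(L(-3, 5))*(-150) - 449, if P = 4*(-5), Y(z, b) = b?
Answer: -749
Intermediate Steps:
P = -20
L(q, t) = (-20 + t)/(2*q) (L(q, t) = (t - 20)/(q + q) = (-20 + t)/((2*q)) = (-20 + t)*(1/(2*q)) = (-20 + t)/(2*q))
Z(H) = 2 (Z(H) = 2 + 0/H = 2 + 0 = 2)
Z(L(-3, 5))*(-150) - 449 = 2*(-150) - 449 = -300 - 449 = -749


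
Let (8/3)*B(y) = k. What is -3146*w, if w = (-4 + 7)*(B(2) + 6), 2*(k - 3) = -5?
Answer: -467181/8 ≈ -58398.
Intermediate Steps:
k = ½ (k = 3 + (½)*(-5) = 3 - 5/2 = ½ ≈ 0.50000)
B(y) = 3/16 (B(y) = (3/8)*(½) = 3/16)
w = 297/16 (w = (-4 + 7)*(3/16 + 6) = 3*(99/16) = 297/16 ≈ 18.563)
-3146*w = -3146*297/16 = -467181/8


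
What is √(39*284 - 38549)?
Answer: I*√27473 ≈ 165.75*I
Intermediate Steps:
√(39*284 - 38549) = √(11076 - 38549) = √(-27473) = I*√27473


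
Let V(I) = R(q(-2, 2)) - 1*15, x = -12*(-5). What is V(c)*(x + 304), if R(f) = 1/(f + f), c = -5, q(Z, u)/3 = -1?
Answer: -16562/3 ≈ -5520.7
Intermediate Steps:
q(Z, u) = -3 (q(Z, u) = 3*(-1) = -3)
R(f) = 1/(2*f)
x = 60
V(I) = -91/6 (V(I) = (1/2)/(-3) - 1*15 = (1/2)*(-1/3) - 15 = -1/6 - 15 = -91/6)
V(c)*(x + 304) = -91*(60 + 304)/6 = -91/6*364 = -16562/3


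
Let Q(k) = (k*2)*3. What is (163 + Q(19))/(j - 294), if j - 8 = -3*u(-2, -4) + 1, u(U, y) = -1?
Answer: -277/282 ≈ -0.98227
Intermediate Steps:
Q(k) = 6*k (Q(k) = (2*k)*3 = 6*k)
j = 12 (j = 8 + (-3*(-1) + 1) = 8 + (3 + 1) = 8 + 4 = 12)
(163 + Q(19))/(j - 294) = (163 + 6*19)/(12 - 294) = (163 + 114)/(-282) = 277*(-1/282) = -277/282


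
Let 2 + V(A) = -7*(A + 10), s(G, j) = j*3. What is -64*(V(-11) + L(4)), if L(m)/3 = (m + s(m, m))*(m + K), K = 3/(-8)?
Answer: -11456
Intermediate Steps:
K = -3/8 (K = 3*(-⅛) = -3/8 ≈ -0.37500)
s(G, j) = 3*j
V(A) = -72 - 7*A (V(A) = -2 - 7*(A + 10) = -2 - 7*(10 + A) = -2 + (-70 - 7*A) = -72 - 7*A)
L(m) = 12*m*(-3/8 + m) (L(m) = 3*((m + 3*m)*(m - 3/8)) = 3*((4*m)*(-3/8 + m)) = 3*(4*m*(-3/8 + m)) = 12*m*(-3/8 + m))
-64*(V(-11) + L(4)) = -64*((-72 - 7*(-11)) + (3/2)*4*(-3 + 8*4)) = -64*((-72 + 77) + (3/2)*4*(-3 + 32)) = -64*(5 + (3/2)*4*29) = -64*(5 + 174) = -64*179 = -11456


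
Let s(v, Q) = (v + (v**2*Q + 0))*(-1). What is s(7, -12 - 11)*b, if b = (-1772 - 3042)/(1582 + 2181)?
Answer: -5391680/3763 ≈ -1432.8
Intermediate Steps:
s(v, Q) = -v - Q*v**2 (s(v, Q) = (v + (Q*v**2 + 0))*(-1) = (v + Q*v**2)*(-1) = -v - Q*v**2)
b = -4814/3763 ≈ -1.2793
s(7, -12 - 11)*b = -1*7*(1 + (-12 - 11)*7)*(-4814/3763) = -1*7*(1 - 23*7)*(-4814/3763) = -1*7*(1 - 161)*(-4814/3763) = -1*7*(-160)*(-4814/3763) = 1120*(-4814/3763) = -5391680/3763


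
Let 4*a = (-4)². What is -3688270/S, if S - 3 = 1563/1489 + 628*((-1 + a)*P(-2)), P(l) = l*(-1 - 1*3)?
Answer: -2745917015/11224119 ≈ -244.64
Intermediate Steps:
P(l) = -4*l (P(l) = l*(-1 - 3) = l*(-4) = -4*l)
a = 4 (a = (¼)*(-4)² = (¼)*16 = 4)
S = 22448238/1489 (S = 3 + (1563/1489 + 628*((-1 + 4)*(-4*(-2)))) = 3 + (1563*(1/1489) + 628*(3*8)) = 3 + (1563/1489 + 628*24) = 3 + (1563/1489 + 15072) = 3 + 22443771/1489 = 22448238/1489 ≈ 15076.)
-3688270/S = -3688270/22448238/1489 = -3688270*1489/22448238 = -2745917015/11224119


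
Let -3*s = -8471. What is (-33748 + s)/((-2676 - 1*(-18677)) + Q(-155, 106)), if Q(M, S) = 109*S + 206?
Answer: -92773/83283 ≈ -1.1139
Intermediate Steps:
s = 8471/3 (s = -1/3*(-8471) = 8471/3 ≈ 2823.7)
Q(M, S) = 206 + 109*S
(-33748 + s)/((-2676 - 1*(-18677)) + Q(-155, 106)) = (-33748 + 8471/3)/((-2676 - 1*(-18677)) + (206 + 109*106)) = -92773/(3*((-2676 + 18677) + (206 + 11554))) = -92773/(3*(16001 + 11760)) = -92773/3/27761 = -92773/3*1/27761 = -92773/83283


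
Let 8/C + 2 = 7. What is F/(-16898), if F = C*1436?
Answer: -5744/42245 ≈ -0.13597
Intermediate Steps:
C = 8/5 (C = 8/(-2 + 7) = 8/5 ≈ 1.6000)
F = 11488/5 (F = (8/5)*1436 = 11488/5 ≈ 2297.6)
F/(-16898) = (11488/5)/(-16898) = (11488/5)*(-1/16898) = -5744/42245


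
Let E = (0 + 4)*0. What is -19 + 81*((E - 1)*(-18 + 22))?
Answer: -343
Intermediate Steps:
E = 0 (E = 4*0 = 0)
-19 + 81*((E - 1)*(-18 + 22)) = -19 + 81*((0 - 1)*(-18 + 22)) = -19 + 81*(-1*4) = -19 + 81*(-4) = -19 - 324 = -343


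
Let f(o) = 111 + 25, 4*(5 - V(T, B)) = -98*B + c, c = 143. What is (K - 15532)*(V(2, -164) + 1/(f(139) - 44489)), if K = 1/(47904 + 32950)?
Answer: 902054644423402353/14344469848 ≈ 6.2885e+7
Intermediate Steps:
V(T, B) = -123/4 + 49*B/2 (V(T, B) = 5 - (-98*B + 143)/4 = 5 - (143 - 98*B)/4 = 5 + (-143/4 + 49*B/2) = -123/4 + 49*B/2)
K = 1/80854 ≈ 1.2368e-5
f(o) = 136
(K - 15532)*(V(2, -164) + 1/(f(139) - 44489)) = (1/80854 - 15532)*((-123/4 + (49/2)*(-164)) + 1/(136 - 44489)) = -1255824327*((-123/4 - 4018) + 1/(-44353))/80854 = -1255824327*(-16195/4 - 1/44353)/80854 = -1255824327/80854*(-718296839/177412) = 902054644423402353/14344469848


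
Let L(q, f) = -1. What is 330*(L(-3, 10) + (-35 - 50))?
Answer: -28380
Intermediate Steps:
330*(L(-3, 10) + (-35 - 50)) = 330*(-1 + (-35 - 50)) = 330*(-1 - 85) = 330*(-86) = -28380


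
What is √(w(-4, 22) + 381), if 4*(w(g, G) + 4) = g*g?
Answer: √381 ≈ 19.519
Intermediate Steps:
w(g, G) = -4 + g²/4 (w(g, G) = -4 + (g*g)/4 = -4 + g²/4)
√(w(-4, 22) + 381) = √((-4 + (¼)*(-4)²) + 381) = √((-4 + (¼)*16) + 381) = √((-4 + 4) + 381) = √(0 + 381) = √381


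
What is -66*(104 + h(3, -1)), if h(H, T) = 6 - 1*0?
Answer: -7260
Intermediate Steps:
h(H, T) = 6 (h(H, T) = 6 + 0 = 6)
-66*(104 + h(3, -1)) = -66*(104 + 6) = -66*110 = -7260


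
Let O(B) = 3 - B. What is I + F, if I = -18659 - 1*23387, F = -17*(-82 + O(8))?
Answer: -40567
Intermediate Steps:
F = 1479 (F = -17*(-82 + (3 - 1*8)) = -17*(-82 + (3 - 8)) = -17*(-82 - 5) = -17*(-87) = 1479)
I = -42046 (I = -18659 - 23387 = -42046)
I + F = -42046 + 1479 = -40567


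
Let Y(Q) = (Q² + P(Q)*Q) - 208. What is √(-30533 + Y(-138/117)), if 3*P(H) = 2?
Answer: I*√46756141/39 ≈ 175.33*I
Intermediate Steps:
P(H) = ⅔ (P(H) = (⅓)*2 = ⅔)
Y(Q) = -208 + Q² + 2*Q/3 (Y(Q) = (Q² + 2*Q/3) - 208 = -208 + Q² + 2*Q/3)
√(-30533 + Y(-138/117)) = √(-30533 + (-208 + (-138/117)² + 2*(-138/117)/3)) = √(-30533 + (-208 + (-138*1/117)² + 2*(-138*1/117)/3)) = √(-30533 + (-208 + (-46/39)² + (⅔)*(-46/39))) = √(-30533 + (-208 + 2116/1521 - 92/117)) = √(-30533 - 315448/1521) = √(-46756141/1521) = I*√46756141/39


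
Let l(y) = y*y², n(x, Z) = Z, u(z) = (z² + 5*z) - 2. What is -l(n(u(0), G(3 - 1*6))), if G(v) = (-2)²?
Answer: -64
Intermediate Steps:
G(v) = 4
u(z) = -2 + z² + 5*z
l(y) = y³
-l(n(u(0), G(3 - 1*6))) = -1*4³ = -1*64 = -64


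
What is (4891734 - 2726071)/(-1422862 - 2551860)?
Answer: -2165663/3974722 ≈ -0.54486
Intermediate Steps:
(4891734 - 2726071)/(-1422862 - 2551860) = 2165663/(-3974722) = 2165663*(-1/3974722) = -2165663/3974722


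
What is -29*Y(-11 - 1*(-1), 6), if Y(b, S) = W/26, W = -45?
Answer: 1305/26 ≈ 50.192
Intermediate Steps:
Y(b, S) = -45/26
-29*Y(-11 - 1*(-1), 6) = -29*(-45/26) = 1305/26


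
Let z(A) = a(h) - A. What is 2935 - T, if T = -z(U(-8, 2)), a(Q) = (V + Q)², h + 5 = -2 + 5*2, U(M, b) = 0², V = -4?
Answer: 2936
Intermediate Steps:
U(M, b) = 0
h = 3 (h = -5 + (-2 + 5*2) = -5 + (-2 + 10) = -5 + 8 = 3)
a(Q) = (-4 + Q)²
z(A) = 1 - A (z(A) = (-4 + 3)² - A = (-1)² - A = 1 - A)
T = -1 (T = -(1 - 1*0) = -(1 + 0) = -1*1 = -1)
2935 - T = 2935 - 1*(-1) = 2935 + 1 = 2936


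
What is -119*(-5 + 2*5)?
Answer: -595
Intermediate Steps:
-119*(-5 + 2*5) = -119*(-5 + 10) = -119*5 = -1*595 = -595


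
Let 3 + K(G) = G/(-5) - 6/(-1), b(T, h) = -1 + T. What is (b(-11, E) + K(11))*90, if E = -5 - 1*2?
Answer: -1008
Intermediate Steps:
E = -7 (E = -5 - 2 = -7)
K(G) = 3 - G/5 (K(G) = -3 + (G/(-5) - 6/(-1)) = -3 + (G*(-1/5) - 6*(-1)) = -3 + (-G/5 + 6) = -3 + (6 - G/5) = 3 - G/5)
(b(-11, E) + K(11))*90 = ((-1 - 11) + (3 - 1/5*11))*90 = (-12 + (3 - 11/5))*90 = (-12 + 4/5)*90 = -56/5*90 = -1008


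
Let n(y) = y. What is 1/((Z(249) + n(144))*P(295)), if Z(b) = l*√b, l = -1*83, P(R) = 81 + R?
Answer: -6/26549125 - 83*√249/637179000 ≈ -2.2815e-6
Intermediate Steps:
l = -83
Z(b) = -83*√b
1/((Z(249) + n(144))*P(295)) = 1/((-83*√249 + 144)*(81 + 295)) = 1/((144 - 83*√249)*376) = (1/376)/(144 - 83*√249) = 1/(376*(144 - 83*√249))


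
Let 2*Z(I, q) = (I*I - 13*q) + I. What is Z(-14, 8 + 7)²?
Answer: 169/4 ≈ 42.250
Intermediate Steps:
Z(I, q) = I/2 + I²/2 - 13*q/2 (Z(I, q) = ((I*I - 13*q) + I)/2 = ((I² - 13*q) + I)/2 = (I + I² - 13*q)/2 = I/2 + I²/2 - 13*q/2)
Z(-14, 8 + 7)² = ((½)*(-14) + (½)*(-14)² - 13*(8 + 7)/2)² = (-7 + (½)*196 - 13/2*15)² = (-7 + 98 - 195/2)² = (-13/2)² = 169/4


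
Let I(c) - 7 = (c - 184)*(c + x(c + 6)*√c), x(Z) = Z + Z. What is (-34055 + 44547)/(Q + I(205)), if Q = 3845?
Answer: -28527748/5344382457 + 30993368*√205/5344382457 ≈ 0.077695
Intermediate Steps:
x(Z) = 2*Z
I(c) = 7 + (-184 + c)*(c + √c*(12 + 2*c)) (I(c) = 7 + (c - 184)*(c + (2*(c + 6))*√c) = 7 + (-184 + c)*(c + (2*(6 + c))*√c) = 7 + (-184 + c)*(c + (12 + 2*c)*√c) = 7 + (-184 + c)*(c + √c*(12 + 2*c)))
(-34055 + 44547)/(Q + I(205)) = (-34055 + 44547)/(3845 + (7 + 205² - 2208*√205 - 72980*√205 - 184*205 + 2*205^(5/2))) = 10492/(3845 + (7 + 42025 - 2208*√205 - 72980*√205 - 37720 + 2*(42025*√205))) = 10492/(3845 + (7 + 42025 - 2208*√205 - 72980*√205 - 37720 + 84050*√205)) = 10492/(3845 + (4312 + 8862*√205)) = 10492/(8157 + 8862*√205)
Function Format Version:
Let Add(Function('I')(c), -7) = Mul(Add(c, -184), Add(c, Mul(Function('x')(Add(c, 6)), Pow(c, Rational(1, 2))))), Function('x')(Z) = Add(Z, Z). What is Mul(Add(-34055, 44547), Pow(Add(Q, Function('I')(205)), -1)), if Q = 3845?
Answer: Add(Rational(-28527748, 5344382457), Mul(Rational(30993368, 5344382457), Pow(205, Rational(1, 2)))) ≈ 0.077695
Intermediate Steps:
Function('x')(Z) = Mul(2, Z)
Function('I')(c) = Add(7, Mul(Add(-184, c), Add(c, Mul(Pow(c, Rational(1, 2)), Add(12, Mul(2, c)))))) (Function('I')(c) = Add(7, Mul(Add(c, -184), Add(c, Mul(Mul(2, Add(c, 6)), Pow(c, Rational(1, 2)))))) = Add(7, Mul(Add(-184, c), Add(c, Mul(Mul(2, Add(6, c)), Pow(c, Rational(1, 2)))))) = Add(7, Mul(Add(-184, c), Add(c, Mul(Add(12, Mul(2, c)), Pow(c, Rational(1, 2)))))) = Add(7, Mul(Add(-184, c), Add(c, Mul(Pow(c, Rational(1, 2)), Add(12, Mul(2, c)))))))
Mul(Add(-34055, 44547), Pow(Add(Q, Function('I')(205)), -1)) = Mul(Add(-34055, 44547), Pow(Add(3845, Add(7, Pow(205, 2), Mul(-2208, Pow(205, Rational(1, 2))), Mul(-356, Pow(205, Rational(3, 2))), Mul(-184, 205), Mul(2, Pow(205, Rational(5, 2))))), -1)) = Mul(10492, Pow(Add(3845, Add(7, 42025, Mul(-2208, Pow(205, Rational(1, 2))), Mul(-356, Mul(205, Pow(205, Rational(1, 2)))), -37720, Mul(2, Mul(42025, Pow(205, Rational(1, 2)))))), -1)) = Mul(10492, Pow(Add(3845, Add(7, 42025, Mul(-2208, Pow(205, Rational(1, 2))), Mul(-72980, Pow(205, Rational(1, 2))), -37720, Mul(84050, Pow(205, Rational(1, 2))))), -1)) = Mul(10492, Pow(Add(3845, Add(4312, Mul(8862, Pow(205, Rational(1, 2))))), -1)) = Mul(10492, Pow(Add(8157, Mul(8862, Pow(205, Rational(1, 2)))), -1))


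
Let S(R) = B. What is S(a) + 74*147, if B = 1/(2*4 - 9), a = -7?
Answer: 10877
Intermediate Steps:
B = -1 (B = 1/(8 - 9) = 1/(-1) = -1)
S(R) = -1
S(a) + 74*147 = -1 + 74*147 = -1 + 10878 = 10877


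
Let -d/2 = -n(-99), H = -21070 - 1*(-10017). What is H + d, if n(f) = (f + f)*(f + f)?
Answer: 67355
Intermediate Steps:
H = -11053 (H = -21070 + 10017 = -11053)
n(f) = 4*f**2 (n(f) = (2*f)*(2*f) = 4*f**2)
d = 78408 (d = -(-2)*4*(-99)**2 = -(-2)*4*9801 = -(-2)*39204 = -2*(-39204) = 78408)
H + d = -11053 + 78408 = 67355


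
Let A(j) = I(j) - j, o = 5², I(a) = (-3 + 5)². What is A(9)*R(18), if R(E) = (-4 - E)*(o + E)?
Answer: 4730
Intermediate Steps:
I(a) = 4 (I(a) = 2² = 4)
o = 25
R(E) = (-4 - E)*(25 + E)
A(j) = 4 - j
A(9)*R(18) = (4 - 1*9)*(-100 - 1*18² - 29*18) = (4 - 9)*(-100 - 1*324 - 522) = -5*(-100 - 324 - 522) = -5*(-946) = 4730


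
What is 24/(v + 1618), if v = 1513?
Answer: 24/3131 ≈ 0.0076653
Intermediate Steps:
24/(v + 1618) = 24/(1513 + 1618) = 24/3131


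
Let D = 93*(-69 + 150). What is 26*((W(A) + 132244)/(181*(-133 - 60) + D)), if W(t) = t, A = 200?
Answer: -430443/3425 ≈ -125.68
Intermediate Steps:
D = 7533 (D = 93*81 = 7533)
26*((W(A) + 132244)/(181*(-133 - 60) + D)) = 26*((200 + 132244)/(181*(-133 - 60) + 7533)) = 26*(132444/(181*(-193) + 7533)) = 26*(132444/(-34933 + 7533)) = 26*(132444/(-27400)) = 26*(132444*(-1/27400)) = 26*(-33111/6850) = -430443/3425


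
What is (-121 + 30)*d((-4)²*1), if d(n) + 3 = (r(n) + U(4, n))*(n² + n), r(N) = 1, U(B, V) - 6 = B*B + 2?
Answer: -618527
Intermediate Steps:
U(B, V) = 8 + B² (U(B, V) = 6 + (B*B + 2) = 6 + (B² + 2) = 6 + (2 + B²) = 8 + B²)
d(n) = -3 + 25*n + 25*n² (d(n) = -3 + (1 + (8 + 4²))*(n² + n) = -3 + (1 + (8 + 16))*(n + n²) = -3 + (1 + 24)*(n + n²) = -3 + 25*(n + n²) = -3 + (25*n + 25*n²) = -3 + 25*n + 25*n²)
(-121 + 30)*d((-4)²*1) = (-121 + 30)*(-3 + 25*((-4)²*1) + 25*((-4)²*1)²) = -91*(-3 + 25*(16*1) + 25*(16*1)²) = -91*(-3 + 25*16 + 25*16²) = -91*(-3 + 400 + 25*256) = -91*(-3 + 400 + 6400) = -91*6797 = -618527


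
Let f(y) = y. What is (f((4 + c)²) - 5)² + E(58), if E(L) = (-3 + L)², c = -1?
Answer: 3041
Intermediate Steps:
(f((4 + c)²) - 5)² + E(58) = ((4 - 1)² - 5)² + (-3 + 58)² = (3² - 5)² + 55² = (9 - 5)² + 3025 = 4² + 3025 = 16 + 3025 = 3041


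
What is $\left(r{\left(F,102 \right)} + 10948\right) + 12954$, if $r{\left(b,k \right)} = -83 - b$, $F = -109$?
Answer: $23928$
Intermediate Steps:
$\left(r{\left(F,102 \right)} + 10948\right) + 12954 = \left(\left(-83 - -109\right) + 10948\right) + 12954 = \left(\left(-83 + 109\right) + 10948\right) + 12954 = \left(26 + 10948\right) + 12954 = 10974 + 12954 = 23928$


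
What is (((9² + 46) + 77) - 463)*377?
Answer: -97643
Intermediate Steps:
(((9² + 46) + 77) - 463)*377 = (((81 + 46) + 77) - 463)*377 = ((127 + 77) - 463)*377 = (204 - 463)*377 = -259*377 = -97643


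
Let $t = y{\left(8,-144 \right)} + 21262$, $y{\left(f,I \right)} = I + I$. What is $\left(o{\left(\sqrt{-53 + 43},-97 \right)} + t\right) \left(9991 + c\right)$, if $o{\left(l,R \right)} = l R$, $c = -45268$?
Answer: $-739899798 + 3421869 i \sqrt{10} \approx -7.399 \cdot 10^{8} + 1.0821 \cdot 10^{7} i$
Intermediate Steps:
$y{\left(f,I \right)} = 2 I$
$t = 20974$ ($t = 2 \left(-144\right) + 21262 = -288 + 21262 = 20974$)
$o{\left(l,R \right)} = R l$
$\left(o{\left(\sqrt{-53 + 43},-97 \right)} + t\right) \left(9991 + c\right) = \left(- 97 \sqrt{-53 + 43} + 20974\right) \left(9991 - 45268\right) = \left(- 97 \sqrt{-10} + 20974\right) \left(-35277\right) = \left(- 97 i \sqrt{10} + 20974\right) \left(-35277\right) = \left(20974 - 97 i \sqrt{10}\right) \left(-35277\right) = -739899798 + 3421869 i \sqrt{10}$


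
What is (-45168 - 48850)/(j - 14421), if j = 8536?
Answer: 94018/5885 ≈ 15.976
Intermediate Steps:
(-45168 - 48850)/(j - 14421) = (-45168 - 48850)/(8536 - 14421) = -94018/(-5885) = -94018*(-1/5885) = 94018/5885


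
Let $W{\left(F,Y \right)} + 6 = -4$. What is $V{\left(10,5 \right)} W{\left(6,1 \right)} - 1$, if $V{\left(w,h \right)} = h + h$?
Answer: $-101$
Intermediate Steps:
$V{\left(w,h \right)} = 2 h$
$W{\left(F,Y \right)} = -10$ ($W{\left(F,Y \right)} = -6 - 4 = -10$)
$V{\left(10,5 \right)} W{\left(6,1 \right)} - 1 = 2 \cdot 5 \left(-10\right) - 1 = 10 \left(-10\right) - 1 = -100 - 1 = -101$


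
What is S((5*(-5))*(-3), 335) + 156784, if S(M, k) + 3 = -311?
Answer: 156470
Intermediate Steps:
S(M, k) = -314 (S(M, k) = -3 - 311 = -314)
S((5*(-5))*(-3), 335) + 156784 = -314 + 156784 = 156470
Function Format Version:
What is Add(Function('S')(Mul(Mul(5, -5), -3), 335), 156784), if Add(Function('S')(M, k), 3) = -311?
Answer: 156470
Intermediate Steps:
Function('S')(M, k) = -314 (Function('S')(M, k) = Add(-3, -311) = -314)
Add(Function('S')(Mul(Mul(5, -5), -3), 335), 156784) = Add(-314, 156784) = 156470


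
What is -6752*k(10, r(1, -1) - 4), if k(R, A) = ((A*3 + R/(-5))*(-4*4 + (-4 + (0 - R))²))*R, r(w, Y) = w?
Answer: 133689600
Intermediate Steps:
k(R, A) = R*(-16 + (-4 - R)²)*(3*A - R/5) (k(R, A) = ((3*A + R*(-⅕))*(-16 + (-4 - R)²))*R = ((3*A - R/5)*(-16 + (-4 - R)²))*R = ((-16 + (-4 - R)²)*(3*A - R/5))*R = R*(-16 + (-4 - R)²)*(3*A - R/5))
-6752*k(10, r(1, -1) - 4) = -6752*10²*(-1*10² - 8*10 + 120*(1 - 4) + 15*(1 - 4)*10)/5 = -6752*100*(-1*100 - 80 + 120*(-3) + 15*(-3)*10)/5 = -6752*100*(-100 - 80 - 360 - 450)/5 = -6752*100*(-990)/5 = -6752*(-19800) = 133689600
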